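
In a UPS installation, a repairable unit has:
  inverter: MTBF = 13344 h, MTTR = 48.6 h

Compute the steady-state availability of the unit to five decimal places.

0.99637

A(inverter) = MTBF/(MTBF+MTTR) = 13344/(13344+48.6) = 0.99637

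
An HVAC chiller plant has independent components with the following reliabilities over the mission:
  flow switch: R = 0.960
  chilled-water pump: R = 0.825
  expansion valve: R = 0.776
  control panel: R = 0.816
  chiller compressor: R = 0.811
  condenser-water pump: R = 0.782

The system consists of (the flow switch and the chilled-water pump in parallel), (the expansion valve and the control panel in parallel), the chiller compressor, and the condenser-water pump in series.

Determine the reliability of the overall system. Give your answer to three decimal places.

0.604

Parallel (flow switch and chilled-water pump): 1 − (1 − 0.96000)(1 − 0.82500) = 0.99300
Parallel (expansion valve and control panel): 1 − (1 − 0.77600)(1 − 0.81600) = 0.95878
Series ([0.99300], [0.95878], chiller compressor, and condenser-water pump): 0.99300 × 0.95878 × 0.81100 × 0.78200 = 0.604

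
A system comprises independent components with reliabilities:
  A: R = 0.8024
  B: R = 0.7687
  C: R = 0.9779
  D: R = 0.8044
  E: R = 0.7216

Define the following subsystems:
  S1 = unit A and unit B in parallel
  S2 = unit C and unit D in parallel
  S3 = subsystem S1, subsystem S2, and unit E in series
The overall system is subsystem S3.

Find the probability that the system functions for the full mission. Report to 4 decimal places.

0.6856

Parallel (A and B): 1 − (1 − 0.802400)(1 − 0.768700) = 0.954295
Parallel (C and D): 1 − (1 − 0.977900)(1 − 0.804400) = 0.995677
Series ([0.954295], [0.995677], and E): 0.954295 × 0.995677 × 0.721600 = 0.6856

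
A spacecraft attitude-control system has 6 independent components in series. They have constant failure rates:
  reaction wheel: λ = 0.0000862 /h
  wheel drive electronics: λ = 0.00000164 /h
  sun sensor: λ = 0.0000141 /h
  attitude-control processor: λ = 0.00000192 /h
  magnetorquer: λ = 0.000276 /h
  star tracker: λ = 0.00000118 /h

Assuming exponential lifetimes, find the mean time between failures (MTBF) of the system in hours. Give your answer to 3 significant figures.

Series of exponential components: λ_sys = Σ λ_i
λ_sys = 0.0000862 + 0.00000164 + 0.0000141 + 0.00000192 + 0.000276 + 0.00000118 = 3.8104e-04 /h
MTBF = 1 / λ_sys = 2620 h

2620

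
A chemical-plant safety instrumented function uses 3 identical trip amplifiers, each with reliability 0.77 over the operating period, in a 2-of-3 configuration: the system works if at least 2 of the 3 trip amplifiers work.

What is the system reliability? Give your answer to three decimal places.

R = Σ_{i=2}^{3} C(3,i) p^i (1−p)^{3−i} with p = 0.77
C(3,2)·0.77^2·0.23^1 = 0.40910
C(3,3)·0.77^3·0.23^0 = 0.45653
Sum = 0.866

0.866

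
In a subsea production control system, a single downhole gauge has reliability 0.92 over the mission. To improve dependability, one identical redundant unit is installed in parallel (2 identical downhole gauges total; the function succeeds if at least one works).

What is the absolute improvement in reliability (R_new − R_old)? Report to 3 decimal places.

R_before = 0.92
R_after = 1 − (1 − 0.92)^2 = 0.994
ΔR = 0.994 − 0.92 = 0.074

0.074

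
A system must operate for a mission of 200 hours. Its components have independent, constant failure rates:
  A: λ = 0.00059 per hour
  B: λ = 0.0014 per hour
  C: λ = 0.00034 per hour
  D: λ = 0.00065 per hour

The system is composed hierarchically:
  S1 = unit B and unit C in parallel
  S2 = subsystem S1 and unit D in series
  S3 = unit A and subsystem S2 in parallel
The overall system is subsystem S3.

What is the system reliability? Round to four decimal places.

R(A) = exp(−0.00059 × 200) = 0.888696
R(B) = exp(−0.0014 × 200) = 0.755784
R(C) = exp(−0.00034 × 200) = 0.934260
R(D) = exp(−0.00065 × 200) = 0.878095
Parallel (B and C): 1 − (1 − 0.755784)(1 − 0.934260) = 0.983945
Series ([0.983945] and D): 0.983945 × 0.878095 = 0.863997
Parallel (A and [0.863997]): 1 − (1 − 0.888696)(1 − 0.863997) = 0.9849

0.9849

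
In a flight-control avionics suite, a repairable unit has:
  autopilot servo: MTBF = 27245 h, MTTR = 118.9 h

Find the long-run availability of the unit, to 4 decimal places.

0.9957

A(autopilot servo) = MTBF/(MTBF+MTTR) = 27245/(27245+118.9) = 0.9957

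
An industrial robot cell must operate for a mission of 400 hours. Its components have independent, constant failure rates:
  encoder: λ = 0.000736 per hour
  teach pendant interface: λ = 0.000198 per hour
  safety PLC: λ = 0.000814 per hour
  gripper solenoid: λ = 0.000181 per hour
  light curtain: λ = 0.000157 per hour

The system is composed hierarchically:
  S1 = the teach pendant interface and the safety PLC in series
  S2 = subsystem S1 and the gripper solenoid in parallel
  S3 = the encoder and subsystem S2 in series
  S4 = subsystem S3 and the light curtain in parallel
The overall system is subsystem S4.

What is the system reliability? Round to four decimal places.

R(encoder) = exp(−0.000736 × 400) = 0.744978
R(teach pendant interface) = exp(−0.000198 × 400) = 0.923855
R(safety PLC) = exp(−0.000814 × 400) = 0.722094
R(gripper solenoid) = exp(−0.000181 × 400) = 0.930159
R(light curtain) = exp(−0.000157 × 400) = 0.939131
Series (teach pendant interface and safety PLC): 0.923855 × 0.722094 = 0.667110
Parallel ([0.667110] and gripper solenoid): 1 − (1 − 0.667110)(1 − 0.930159) = 0.976751
Series (encoder and [0.976751]): 0.744978 × 0.976751 = 0.727658
Parallel ([0.727658] and light curtain): 1 − (1 − 0.727658)(1 − 0.939131) = 0.9834

0.9834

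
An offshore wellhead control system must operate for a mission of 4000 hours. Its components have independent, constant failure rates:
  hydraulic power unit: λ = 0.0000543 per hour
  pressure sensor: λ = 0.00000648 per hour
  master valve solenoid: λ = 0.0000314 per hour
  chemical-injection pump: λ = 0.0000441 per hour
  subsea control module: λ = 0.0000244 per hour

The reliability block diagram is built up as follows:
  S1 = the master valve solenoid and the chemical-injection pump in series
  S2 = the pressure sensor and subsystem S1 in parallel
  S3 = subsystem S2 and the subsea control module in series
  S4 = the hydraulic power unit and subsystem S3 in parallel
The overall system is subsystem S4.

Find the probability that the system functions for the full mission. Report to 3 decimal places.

0.981

R(hydraulic power unit) = exp(−0.0000543 × 4000) = 0.80477
R(pressure sensor) = exp(−0.00000648 × 4000) = 0.97441
R(master valve solenoid) = exp(−0.0000314 × 4000) = 0.88197
R(chemical-injection pump) = exp(−0.0000441 × 4000) = 0.83828
R(subsea control module) = exp(−0.0000244 × 4000) = 0.90701
Series (master valve solenoid and chemical-injection pump): 0.88197 × 0.83828 = 0.73934
Parallel (pressure sensor and [0.73934]): 1 − (1 − 0.97441)(1 − 0.73934) = 0.99333
Series ([0.99333] and subsea control module): 0.99333 × 0.90701 = 0.90096
Parallel (hydraulic power unit and [0.90096]): 1 − (1 − 0.80477)(1 − 0.90096) = 0.981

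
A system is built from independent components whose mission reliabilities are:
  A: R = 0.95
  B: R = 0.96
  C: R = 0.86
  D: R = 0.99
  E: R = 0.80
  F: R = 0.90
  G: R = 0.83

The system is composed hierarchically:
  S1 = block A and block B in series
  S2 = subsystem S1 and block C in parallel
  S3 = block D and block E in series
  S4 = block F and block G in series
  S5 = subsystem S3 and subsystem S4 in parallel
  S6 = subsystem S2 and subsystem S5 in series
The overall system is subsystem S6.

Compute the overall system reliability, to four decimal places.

0.9357

Series (A and B): 0.950000 × 0.960000 = 0.912000
Parallel ([0.912000] and C): 1 − (1 − 0.912000)(1 − 0.860000) = 0.987680
Series (D and E): 0.990000 × 0.800000 = 0.792000
Series (F and G): 0.900000 × 0.830000 = 0.747000
Parallel ([0.792000] and [0.747000]): 1 − (1 − 0.792000)(1 − 0.747000) = 0.947376
Series ([0.987680] and [0.947376]): 0.987680 × 0.947376 = 0.9357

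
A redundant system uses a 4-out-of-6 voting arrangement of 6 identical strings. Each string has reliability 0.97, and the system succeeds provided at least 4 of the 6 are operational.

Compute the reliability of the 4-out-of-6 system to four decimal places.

R = Σ_{i=4}^{6} C(6,i) p^i (1−p)^{6−i} with p = 0.97
C(6,4)·0.97^4·0.03^2 = 0.011951
C(6,5)·0.97^5·0.03^1 = 0.154572
C(6,6)·0.97^6·0.03^0 = 0.832972
Sum = 0.9995

0.9995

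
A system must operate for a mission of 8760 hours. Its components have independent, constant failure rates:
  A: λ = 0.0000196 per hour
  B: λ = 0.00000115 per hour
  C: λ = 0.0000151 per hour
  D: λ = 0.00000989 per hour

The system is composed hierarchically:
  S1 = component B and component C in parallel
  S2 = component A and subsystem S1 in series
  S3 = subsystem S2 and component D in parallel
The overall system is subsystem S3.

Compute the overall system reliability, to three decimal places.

0.987

R(A) = exp(−0.0000196 × 8760) = 0.84224
R(B) = exp(−0.00000115 × 8760) = 0.98998
R(C) = exp(−0.0000151 × 8760) = 0.87610
R(D) = exp(−0.00000989 × 8760) = 0.91701
Parallel (B and C): 1 − (1 − 0.98998)(1 − 0.87610) = 0.99876
Series (A and [0.99876]): 0.84224 × 0.99876 = 0.84120
Parallel ([0.84120] and D): 1 − (1 − 0.84120)(1 − 0.91701) = 0.987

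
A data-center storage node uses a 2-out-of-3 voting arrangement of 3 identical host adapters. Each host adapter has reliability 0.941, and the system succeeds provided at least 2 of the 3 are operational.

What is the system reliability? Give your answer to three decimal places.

0.990

R = Σ_{i=2}^{3} C(3,i) p^i (1−p)^{3−i} with p = 0.941
C(3,2)·0.941^2·0.059^1 = 0.15673
C(3,3)·0.941^3·0.059^0 = 0.83324
Sum = 0.990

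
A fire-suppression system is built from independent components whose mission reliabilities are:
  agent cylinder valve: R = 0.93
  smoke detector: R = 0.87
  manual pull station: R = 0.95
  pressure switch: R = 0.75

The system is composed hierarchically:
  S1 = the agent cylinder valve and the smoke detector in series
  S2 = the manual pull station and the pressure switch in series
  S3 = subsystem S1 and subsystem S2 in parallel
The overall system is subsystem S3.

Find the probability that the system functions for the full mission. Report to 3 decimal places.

Series (agent cylinder valve and smoke detector): 0.93000 × 0.87000 = 0.80910
Series (manual pull station and pressure switch): 0.95000 × 0.75000 = 0.71250
Parallel ([0.80910] and [0.71250]): 1 − (1 − 0.80910)(1 − 0.71250) = 0.945

0.945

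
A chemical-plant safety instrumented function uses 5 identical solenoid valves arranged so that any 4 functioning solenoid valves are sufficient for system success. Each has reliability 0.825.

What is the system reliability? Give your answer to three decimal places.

R = Σ_{i=4}^{5} C(5,i) p^i (1−p)^{5−i} with p = 0.825
C(5,4)·0.825^4·0.175^1 = 0.40534
C(5,5)·0.825^5·0.175^0 = 0.38218
Sum = 0.788

0.788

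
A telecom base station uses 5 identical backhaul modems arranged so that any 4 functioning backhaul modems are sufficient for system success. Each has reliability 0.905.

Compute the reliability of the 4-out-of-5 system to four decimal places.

R = Σ_{i=4}^{5} C(5,i) p^i (1−p)^{5−i} with p = 0.905
C(5,4)·0.905^4·0.095^1 = 0.318631
C(5,5)·0.905^5·0.095^0 = 0.607076
Sum = 0.9257

0.9257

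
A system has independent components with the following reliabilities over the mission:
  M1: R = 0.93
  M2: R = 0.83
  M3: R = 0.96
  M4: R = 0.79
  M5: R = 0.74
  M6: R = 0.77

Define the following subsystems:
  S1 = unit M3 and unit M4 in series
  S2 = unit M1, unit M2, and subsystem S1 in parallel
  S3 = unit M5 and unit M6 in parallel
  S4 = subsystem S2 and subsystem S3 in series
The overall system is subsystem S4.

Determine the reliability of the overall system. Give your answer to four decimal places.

0.9375

Series (M3 and M4): 0.960000 × 0.790000 = 0.758400
Parallel (M1, M2, and [0.758400]): 1 − (1 − 0.930000)(1 − 0.830000)(1 − 0.758400) = 0.997125
Parallel (M5 and M6): 1 − (1 − 0.740000)(1 − 0.770000) = 0.940200
Series ([0.997125] and [0.940200]): 0.997125 × 0.940200 = 0.9375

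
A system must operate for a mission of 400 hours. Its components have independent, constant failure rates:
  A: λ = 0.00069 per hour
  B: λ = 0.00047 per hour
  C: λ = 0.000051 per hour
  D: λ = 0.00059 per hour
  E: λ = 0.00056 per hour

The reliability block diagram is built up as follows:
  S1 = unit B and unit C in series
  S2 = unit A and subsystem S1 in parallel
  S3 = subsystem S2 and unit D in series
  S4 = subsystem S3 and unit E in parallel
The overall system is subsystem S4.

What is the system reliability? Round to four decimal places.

R(A) = exp(−0.00069 × 400) = 0.758813
R(B) = exp(−0.00047 × 400) = 0.828615
R(C) = exp(−0.000051 × 400) = 0.979807
R(D) = exp(−0.00059 × 400) = 0.789781
R(E) = exp(−0.00056 × 400) = 0.799315
Series (B and C): 0.828615 × 0.979807 = 0.811883
Parallel (A and [0.811883]): 1 − (1 − 0.758813)(1 − 0.811883) = 0.954629
Series ([0.954629] and D): 0.954629 × 0.789781 = 0.753948
Parallel ([0.753948] and E): 1 − (1 − 0.753948)(1 − 0.799315) = 0.9506

0.9506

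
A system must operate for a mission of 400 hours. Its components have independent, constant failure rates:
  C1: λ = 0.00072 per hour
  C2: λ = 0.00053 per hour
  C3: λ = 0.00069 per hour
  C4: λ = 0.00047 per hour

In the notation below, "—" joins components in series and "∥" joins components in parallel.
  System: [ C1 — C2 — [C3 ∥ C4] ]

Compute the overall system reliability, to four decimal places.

R(C1) = exp(−0.00072 × 400) = 0.749762
R(C2) = exp(−0.00053 × 400) = 0.808965
R(C3) = exp(−0.00069 × 400) = 0.758813
R(C4) = exp(−0.00047 × 400) = 0.828615
Parallel (C3 and C4): 1 − (1 − 0.758813)(1 − 0.828615) = 0.958664
Series (C1, C2, and [0.958664]): 0.749762 × 0.808965 × 0.958664 = 0.5815

0.5815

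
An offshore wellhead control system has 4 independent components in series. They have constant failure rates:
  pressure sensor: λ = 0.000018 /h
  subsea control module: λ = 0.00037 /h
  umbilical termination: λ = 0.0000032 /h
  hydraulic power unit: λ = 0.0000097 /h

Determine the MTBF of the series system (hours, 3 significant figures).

2490

Series of exponential components: λ_sys = Σ λ_i
λ_sys = 0.000018 + 0.00037 + 0.0000032 + 0.0000097 = 4.0090e-04 /h
MTBF = 1 / λ_sys = 2490 h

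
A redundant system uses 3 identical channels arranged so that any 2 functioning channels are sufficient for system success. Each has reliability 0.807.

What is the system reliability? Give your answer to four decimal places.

0.9026

R = Σ_{i=2}^{3} C(3,i) p^i (1−p)^{3−i} with p = 0.807
C(3,2)·0.807^2·0.193^1 = 0.377073
C(3,3)·0.807^3·0.193^0 = 0.525558
Sum = 0.9026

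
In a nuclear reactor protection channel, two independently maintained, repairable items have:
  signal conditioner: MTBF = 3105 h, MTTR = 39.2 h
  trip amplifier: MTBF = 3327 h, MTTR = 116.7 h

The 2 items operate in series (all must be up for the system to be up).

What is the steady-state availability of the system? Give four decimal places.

0.9541

A(signal conditioner) = MTBF/(MTBF+MTTR) = 3105/(3105+39.2) = 0.987533
A(trip amplifier) = MTBF/(MTBF+MTTR) = 3327/(3327+116.7) = 0.966112
Series availability: 0.987533 × 0.966112 = 0.9541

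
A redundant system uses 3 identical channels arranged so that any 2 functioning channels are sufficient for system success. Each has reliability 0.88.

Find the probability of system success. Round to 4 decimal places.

R = Σ_{i=2}^{3} C(3,i) p^i (1−p)^{3−i} with p = 0.88
C(3,2)·0.88^2·0.12^1 = 0.278784
C(3,3)·0.88^3·0.12^0 = 0.681472
Sum = 0.9603

0.9603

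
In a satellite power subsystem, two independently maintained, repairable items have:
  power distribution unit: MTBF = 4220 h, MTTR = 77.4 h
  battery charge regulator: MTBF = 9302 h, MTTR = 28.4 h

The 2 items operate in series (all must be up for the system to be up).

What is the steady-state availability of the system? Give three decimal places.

0.979

A(power distribution unit) = MTBF/(MTBF+MTTR) = 4220/(4220+77.4) = 0.981989
A(battery charge regulator) = MTBF/(MTBF+MTTR) = 9302/(9302+28.4) = 0.996956
Series availability: 0.981989 × 0.996956 = 0.979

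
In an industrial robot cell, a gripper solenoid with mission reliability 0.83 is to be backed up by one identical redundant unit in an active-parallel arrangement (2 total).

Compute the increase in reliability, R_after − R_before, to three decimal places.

R_before = 0.83
R_after = 1 − (1 − 0.83)^2 = 0.971
ΔR = 0.971 − 0.83 = 0.141

0.141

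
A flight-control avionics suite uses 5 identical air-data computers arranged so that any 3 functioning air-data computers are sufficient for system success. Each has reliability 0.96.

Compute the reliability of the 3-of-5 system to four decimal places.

R = Σ_{i=3}^{5} C(5,i) p^i (1−p)^{5−i} with p = 0.96
C(5,3)·0.96^3·0.04^2 = 0.014156
C(5,4)·0.96^4·0.04^1 = 0.169869
C(5,5)·0.96^5·0.04^0 = 0.815373
Sum = 0.9994

0.9994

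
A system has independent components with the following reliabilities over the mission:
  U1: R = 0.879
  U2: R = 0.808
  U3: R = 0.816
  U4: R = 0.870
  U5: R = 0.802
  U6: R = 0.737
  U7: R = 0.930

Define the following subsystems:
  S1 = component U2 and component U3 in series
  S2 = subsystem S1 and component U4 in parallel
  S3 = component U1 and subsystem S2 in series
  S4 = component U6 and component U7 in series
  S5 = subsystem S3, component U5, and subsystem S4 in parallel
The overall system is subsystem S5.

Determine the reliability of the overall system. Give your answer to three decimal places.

0.990

Series (U2 and U3): 0.80800 × 0.81600 = 0.65933
Parallel ([0.65933] and U4): 1 − (1 − 0.65933)(1 − 0.87000) = 0.95571
Series (U1 and [0.95571]): 0.87900 × 0.95571 = 0.84007
Series (U6 and U7): 0.73700 × 0.93000 = 0.68541
Parallel ([0.84007], U5, and [0.68541]): 1 − (1 − 0.84007)(1 − 0.80200)(1 − 0.68541) = 0.990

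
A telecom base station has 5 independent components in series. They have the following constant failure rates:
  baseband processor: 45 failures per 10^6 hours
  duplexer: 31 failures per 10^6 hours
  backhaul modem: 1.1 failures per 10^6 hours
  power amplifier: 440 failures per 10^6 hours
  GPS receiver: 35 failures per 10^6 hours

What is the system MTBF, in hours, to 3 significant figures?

Series of exponential components: λ_sys = Σ λ_i
λ_sys = 0.000045 + 0.000031 + 0.0000011 + 0.00044 + 0.000035 = 5.5210e-04 /h
MTBF = 1 / λ_sys = 1810 h

1810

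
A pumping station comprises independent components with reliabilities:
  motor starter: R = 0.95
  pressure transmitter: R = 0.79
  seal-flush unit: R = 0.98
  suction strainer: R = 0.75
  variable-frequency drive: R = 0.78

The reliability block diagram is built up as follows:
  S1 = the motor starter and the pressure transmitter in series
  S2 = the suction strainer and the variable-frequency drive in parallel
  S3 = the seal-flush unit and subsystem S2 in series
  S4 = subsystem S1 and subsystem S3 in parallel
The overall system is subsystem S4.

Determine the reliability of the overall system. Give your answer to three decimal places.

Series (motor starter and pressure transmitter): 0.95000 × 0.79000 = 0.75050
Parallel (suction strainer and variable-frequency drive): 1 − (1 − 0.75000)(1 − 0.78000) = 0.94500
Series (seal-flush unit and [0.94500]): 0.98000 × 0.94500 = 0.92610
Parallel ([0.75050] and [0.92610]): 1 − (1 − 0.75050)(1 − 0.92610) = 0.982

0.982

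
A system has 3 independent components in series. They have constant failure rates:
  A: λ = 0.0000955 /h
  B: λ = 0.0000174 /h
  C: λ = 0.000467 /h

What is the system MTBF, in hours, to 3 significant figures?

1720

Series of exponential components: λ_sys = Σ λ_i
λ_sys = 0.0000955 + 0.0000174 + 0.000467 = 5.7990e-04 /h
MTBF = 1 / λ_sys = 1720 h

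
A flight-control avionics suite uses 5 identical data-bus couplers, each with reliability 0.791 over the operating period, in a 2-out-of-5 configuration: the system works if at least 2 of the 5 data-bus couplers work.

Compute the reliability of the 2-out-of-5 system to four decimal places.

0.9921

R = Σ_{i=2}^{5} C(5,i) p^i (1−p)^{5−i} with p = 0.791
C(5,2)·0.791^2·0.209^3 = 0.057120
C(5,3)·0.791^3·0.209^2 = 0.216183
C(5,4)·0.791^4·0.209^1 = 0.409093
C(5,5)·0.791^5·0.209^0 = 0.309658
Sum = 0.9921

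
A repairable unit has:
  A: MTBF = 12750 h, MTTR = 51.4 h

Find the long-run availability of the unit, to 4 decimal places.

0.9960

A(A) = MTBF/(MTBF+MTTR) = 12750/(12750+51.4) = 0.9960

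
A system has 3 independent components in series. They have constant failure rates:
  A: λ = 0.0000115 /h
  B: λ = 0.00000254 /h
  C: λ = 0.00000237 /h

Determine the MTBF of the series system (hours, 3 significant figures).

Series of exponential components: λ_sys = Σ λ_i
λ_sys = 0.0000115 + 0.00000254 + 0.00000237 = 1.6410e-05 /h
MTBF = 1 / λ_sys = 60900 h

60900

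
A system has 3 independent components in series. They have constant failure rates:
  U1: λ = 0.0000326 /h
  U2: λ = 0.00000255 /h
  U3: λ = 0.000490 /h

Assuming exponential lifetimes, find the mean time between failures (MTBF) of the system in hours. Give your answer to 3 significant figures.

Series of exponential components: λ_sys = Σ λ_i
λ_sys = 0.0000326 + 0.00000255 + 0.000490 = 5.2515e-04 /h
MTBF = 1 / λ_sys = 1900 h

1900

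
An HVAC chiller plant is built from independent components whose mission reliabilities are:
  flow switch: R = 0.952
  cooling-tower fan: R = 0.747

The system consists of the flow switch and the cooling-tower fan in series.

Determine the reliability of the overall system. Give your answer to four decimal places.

Series (flow switch and cooling-tower fan): 0.952000 × 0.747000 = 0.7111

0.7111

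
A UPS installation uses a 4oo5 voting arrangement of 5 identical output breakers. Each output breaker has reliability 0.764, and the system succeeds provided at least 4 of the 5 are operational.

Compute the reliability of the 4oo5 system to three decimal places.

R = Σ_{i=4}^{5} C(5,i) p^i (1−p)^{5−i} with p = 0.764
C(5,4)·0.764^4·0.236^1 = 0.40203
C(5,5)·0.764^5·0.236^0 = 0.26030
Sum = 0.662

0.662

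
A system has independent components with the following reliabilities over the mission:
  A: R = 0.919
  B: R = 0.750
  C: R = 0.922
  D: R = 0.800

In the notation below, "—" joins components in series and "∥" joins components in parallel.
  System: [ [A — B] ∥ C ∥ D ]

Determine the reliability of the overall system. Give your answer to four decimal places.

0.9952

Series (A and B): 0.919000 × 0.750000 = 0.689250
Parallel ([0.689250], C, and D): 1 − (1 − 0.689250)(1 − 0.922000)(1 − 0.800000) = 0.9952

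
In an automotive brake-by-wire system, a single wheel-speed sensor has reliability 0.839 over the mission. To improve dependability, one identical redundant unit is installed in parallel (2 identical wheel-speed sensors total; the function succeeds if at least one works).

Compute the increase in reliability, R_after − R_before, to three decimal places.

R_before = 0.839
R_after = 1 − (1 − 0.839)^2 = 0.974
ΔR = 0.974 − 0.839 = 0.135

0.135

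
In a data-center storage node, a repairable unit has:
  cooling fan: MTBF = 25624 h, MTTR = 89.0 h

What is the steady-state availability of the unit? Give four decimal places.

0.9965

A(cooling fan) = MTBF/(MTBF+MTTR) = 25624/(25624+89.0) = 0.9965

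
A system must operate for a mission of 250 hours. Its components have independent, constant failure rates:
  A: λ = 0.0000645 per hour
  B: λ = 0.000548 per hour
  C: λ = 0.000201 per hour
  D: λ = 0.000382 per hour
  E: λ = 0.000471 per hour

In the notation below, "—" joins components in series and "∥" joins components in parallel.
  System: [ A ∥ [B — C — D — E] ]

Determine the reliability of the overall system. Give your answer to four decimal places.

0.9947

R(A) = exp(−0.0000645 × 250) = 0.984004
R(B) = exp(−0.000548 × 250) = 0.871970
R(C) = exp(−0.000201 × 250) = 0.950992
R(D) = exp(−0.000382 × 250) = 0.908918
R(E) = exp(−0.000471 × 250) = 0.888918
Series (B, C, D, and E): 0.871970 × 0.950992 × 0.908918 × 0.888918 = 0.669985
Parallel (A and [0.669985]): 1 − (1 − 0.984004)(1 − 0.669985) = 0.9947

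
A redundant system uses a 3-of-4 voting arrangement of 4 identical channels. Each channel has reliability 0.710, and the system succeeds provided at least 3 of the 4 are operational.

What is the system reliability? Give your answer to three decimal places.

0.669

R = Σ_{i=3}^{4} C(4,i) p^i (1−p)^{4−i} with p = 0.710
C(4,3)·0.710^3·0.290^1 = 0.41518
C(4,4)·0.710^4·0.290^0 = 0.25412
Sum = 0.669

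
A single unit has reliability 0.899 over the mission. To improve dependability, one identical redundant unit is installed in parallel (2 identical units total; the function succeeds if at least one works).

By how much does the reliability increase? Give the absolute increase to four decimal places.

0.0908

R_before = 0.899
R_after = 1 − (1 − 0.899)^2 = 0.9898
ΔR = 0.9898 − 0.899 = 0.0908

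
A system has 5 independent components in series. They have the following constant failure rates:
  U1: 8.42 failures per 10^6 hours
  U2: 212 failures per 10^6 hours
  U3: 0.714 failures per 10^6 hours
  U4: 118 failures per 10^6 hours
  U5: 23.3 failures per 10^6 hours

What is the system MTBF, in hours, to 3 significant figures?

Series of exponential components: λ_sys = Σ λ_i
λ_sys = 0.00000842 + 0.000212 + 0.000000714 + 0.000118 + 0.0000233 = 3.6243e-04 /h
MTBF = 1 / λ_sys = 2760 h

2760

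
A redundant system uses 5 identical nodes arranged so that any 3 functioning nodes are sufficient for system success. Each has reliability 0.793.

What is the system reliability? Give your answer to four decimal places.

0.9366

R = Σ_{i=3}^{5} C(5,i) p^i (1−p)^{5−i} with p = 0.793
C(5,3)·0.793^3·0.207^2 = 0.213678
C(5,4)·0.793^4·0.207^1 = 0.409292
C(5,5)·0.793^5·0.207^0 = 0.313593
Sum = 0.9366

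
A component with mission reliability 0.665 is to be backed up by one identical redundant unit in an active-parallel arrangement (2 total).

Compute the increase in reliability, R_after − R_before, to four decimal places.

0.2228

R_before = 0.665
R_after = 1 − (1 − 0.665)^2 = 0.8878
ΔR = 0.8878 − 0.665 = 0.2228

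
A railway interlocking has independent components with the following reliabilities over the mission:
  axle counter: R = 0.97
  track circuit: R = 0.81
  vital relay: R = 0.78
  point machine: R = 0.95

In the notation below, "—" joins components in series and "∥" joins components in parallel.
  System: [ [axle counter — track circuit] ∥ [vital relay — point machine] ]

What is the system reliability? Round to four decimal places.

0.9445

Series (axle counter and track circuit): 0.970000 × 0.810000 = 0.785700
Series (vital relay and point machine): 0.780000 × 0.950000 = 0.741000
Parallel ([0.785700] and [0.741000]): 1 − (1 − 0.785700)(1 − 0.741000) = 0.9445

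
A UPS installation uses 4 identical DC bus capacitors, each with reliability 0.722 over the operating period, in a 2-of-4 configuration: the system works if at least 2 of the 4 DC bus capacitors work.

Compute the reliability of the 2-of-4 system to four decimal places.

0.9320

R = Σ_{i=2}^{4} C(4,i) p^i (1−p)^{4−i} with p = 0.722
C(4,2)·0.722^2·0.278^2 = 0.241721
C(4,3)·0.722^3·0.278^1 = 0.418520
C(4,4)·0.722^4·0.278^0 = 0.271737
Sum = 0.9320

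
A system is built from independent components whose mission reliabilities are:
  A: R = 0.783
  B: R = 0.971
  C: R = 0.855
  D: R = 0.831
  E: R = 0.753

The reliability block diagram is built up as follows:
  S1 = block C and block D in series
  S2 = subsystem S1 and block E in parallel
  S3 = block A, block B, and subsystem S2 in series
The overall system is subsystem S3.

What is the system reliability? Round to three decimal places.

Series (C and D): 0.85500 × 0.83100 = 0.71051
Parallel ([0.71051] and E): 1 − (1 − 0.71051)(1 − 0.75300) = 0.92850
Series (A, B, and [0.92850]): 0.78300 × 0.97100 × 0.92850 = 0.706

0.706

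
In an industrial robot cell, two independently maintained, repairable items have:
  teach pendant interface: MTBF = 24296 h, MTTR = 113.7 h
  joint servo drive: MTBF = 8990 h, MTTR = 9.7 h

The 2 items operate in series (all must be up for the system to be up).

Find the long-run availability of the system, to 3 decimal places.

A(teach pendant interface) = MTBF/(MTBF+MTTR) = 24296/(24296+113.7) = 0.995342
A(joint servo drive) = MTBF/(MTBF+MTTR) = 8990/(8990+9.7) = 0.998922
Series availability: 0.995342 × 0.998922 = 0.994

0.994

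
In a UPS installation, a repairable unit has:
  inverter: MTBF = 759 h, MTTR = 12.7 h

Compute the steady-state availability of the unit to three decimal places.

A(inverter) = MTBF/(MTBF+MTTR) = 759/(759+12.7) = 0.984

0.984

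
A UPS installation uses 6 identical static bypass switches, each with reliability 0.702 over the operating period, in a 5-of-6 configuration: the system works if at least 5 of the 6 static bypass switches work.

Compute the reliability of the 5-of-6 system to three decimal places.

R = Σ_{i=5}^{6} C(6,i) p^i (1−p)^{6−i} with p = 0.702
C(6,5)·0.702^5·0.298^1 = 0.30483
C(6,6)·0.702^6·0.298^0 = 0.11968
Sum = 0.425

0.425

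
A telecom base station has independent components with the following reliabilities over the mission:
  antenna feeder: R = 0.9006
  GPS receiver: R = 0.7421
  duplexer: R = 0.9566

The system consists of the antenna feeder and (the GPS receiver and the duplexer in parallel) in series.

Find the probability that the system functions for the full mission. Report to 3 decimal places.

0.891

Parallel (GPS receiver and duplexer): 1 − (1 − 0.74210)(1 − 0.95660) = 0.98881
Series (antenna feeder and [0.98881]): 0.90060 × 0.98881 = 0.891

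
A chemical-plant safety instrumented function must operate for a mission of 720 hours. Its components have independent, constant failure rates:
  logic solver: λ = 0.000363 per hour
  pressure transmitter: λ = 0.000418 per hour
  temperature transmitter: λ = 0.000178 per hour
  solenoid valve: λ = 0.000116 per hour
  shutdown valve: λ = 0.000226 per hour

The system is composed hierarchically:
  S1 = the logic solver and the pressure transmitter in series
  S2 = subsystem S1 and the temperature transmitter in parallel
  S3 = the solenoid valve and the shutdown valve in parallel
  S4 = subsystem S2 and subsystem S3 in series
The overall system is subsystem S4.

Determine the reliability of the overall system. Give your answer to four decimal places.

R(logic solver) = exp(−0.000363 × 720) = 0.770004
R(pressure transmitter) = exp(−0.000418 × 720) = 0.740107
R(temperature transmitter) = exp(−0.000178 × 720) = 0.879713
R(solenoid valve) = exp(−0.000116 × 720) = 0.919873
R(shutdown valve) = exp(−0.000226 × 720) = 0.849829
Series (logic solver and pressure transmitter): 0.770004 × 0.740107 = 0.569885
Parallel ([0.569885] and temperature transmitter): 1 − (1 − 0.569885)(1 − 0.879713) = 0.948263
Parallel (solenoid valve and shutdown valve): 1 − (1 − 0.919873)(1 − 0.849829) = 0.987967
Series ([0.948263] and [0.987967]): 0.948263 × 0.987967 = 0.9369

0.9369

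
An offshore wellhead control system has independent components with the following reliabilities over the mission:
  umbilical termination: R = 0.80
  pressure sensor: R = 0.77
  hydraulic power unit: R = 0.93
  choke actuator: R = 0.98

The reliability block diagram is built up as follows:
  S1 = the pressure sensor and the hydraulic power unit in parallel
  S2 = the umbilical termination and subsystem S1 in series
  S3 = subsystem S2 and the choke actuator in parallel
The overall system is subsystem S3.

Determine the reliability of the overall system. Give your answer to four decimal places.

0.9957

Parallel (pressure sensor and hydraulic power unit): 1 − (1 − 0.770000)(1 − 0.930000) = 0.983900
Series (umbilical termination and [0.983900]): 0.800000 × 0.983900 = 0.787120
Parallel ([0.787120] and choke actuator): 1 − (1 − 0.787120)(1 − 0.980000) = 0.9957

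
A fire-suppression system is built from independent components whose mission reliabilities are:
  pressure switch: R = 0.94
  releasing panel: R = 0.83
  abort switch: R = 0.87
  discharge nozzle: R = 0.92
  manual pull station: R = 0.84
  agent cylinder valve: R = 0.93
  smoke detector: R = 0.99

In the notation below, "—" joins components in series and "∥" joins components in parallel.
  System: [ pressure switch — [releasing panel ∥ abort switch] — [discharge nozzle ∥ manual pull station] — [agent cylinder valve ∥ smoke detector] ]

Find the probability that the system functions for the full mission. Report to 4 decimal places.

0.9068

Parallel (releasing panel and abort switch): 1 − (1 − 0.830000)(1 − 0.870000) = 0.977900
Parallel (discharge nozzle and manual pull station): 1 − (1 − 0.920000)(1 − 0.840000) = 0.987200
Parallel (agent cylinder valve and smoke detector): 1 − (1 − 0.930000)(1 − 0.990000) = 0.999300
Series (pressure switch, [0.977900], [0.987200], and [0.999300]): 0.940000 × 0.977900 × 0.987200 × 0.999300 = 0.9068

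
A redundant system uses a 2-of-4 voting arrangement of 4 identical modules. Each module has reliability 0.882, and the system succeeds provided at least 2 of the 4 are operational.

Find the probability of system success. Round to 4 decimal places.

0.9940

R = Σ_{i=2}^{4} C(4,i) p^i (1−p)^{4−i} with p = 0.882
C(4,2)·0.882^2·0.118^2 = 0.064991
C(4,3)·0.882^3·0.118^1 = 0.323853
C(4,4)·0.882^4·0.118^0 = 0.605166
Sum = 0.9940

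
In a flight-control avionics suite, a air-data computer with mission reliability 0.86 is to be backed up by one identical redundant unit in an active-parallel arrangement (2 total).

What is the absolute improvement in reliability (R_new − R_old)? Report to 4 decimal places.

R_before = 0.86
R_after = 1 − (1 − 0.86)^2 = 0.9804
ΔR = 0.9804 − 0.86 = 0.1204

0.1204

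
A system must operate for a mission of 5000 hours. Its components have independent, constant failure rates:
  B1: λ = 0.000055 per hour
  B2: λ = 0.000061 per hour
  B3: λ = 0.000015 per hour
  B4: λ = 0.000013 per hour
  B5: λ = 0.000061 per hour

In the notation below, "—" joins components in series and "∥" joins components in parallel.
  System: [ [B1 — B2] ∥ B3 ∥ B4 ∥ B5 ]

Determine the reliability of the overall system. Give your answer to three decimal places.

R(B1) = exp(−0.000055 × 5000) = 0.75957
R(B2) = exp(−0.000061 × 5000) = 0.73712
R(B3) = exp(−0.000015 × 5000) = 0.92774
R(B4) = exp(−0.000013 × 5000) = 0.93707
R(B5) = exp(−0.000061 × 5000) = 0.73712
Series (B1 and B2): 0.75957 × 0.73712 = 0.55989
Parallel ([0.55989], B3, B4, and B5): 1 − (1 − 0.55989)(1 − 0.92774)(1 − 0.93707)(1 − 0.73712) = 0.999

0.999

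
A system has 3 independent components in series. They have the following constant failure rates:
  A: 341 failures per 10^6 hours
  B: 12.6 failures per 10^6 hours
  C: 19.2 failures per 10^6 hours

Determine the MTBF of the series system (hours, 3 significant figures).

2680

Series of exponential components: λ_sys = Σ λ_i
λ_sys = 0.000341 + 0.0000126 + 0.0000192 = 3.7280e-04 /h
MTBF = 1 / λ_sys = 2680 h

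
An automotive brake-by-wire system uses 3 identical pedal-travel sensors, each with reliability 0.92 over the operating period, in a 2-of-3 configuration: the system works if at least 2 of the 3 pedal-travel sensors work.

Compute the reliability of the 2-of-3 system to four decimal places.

0.9818

R = Σ_{i=2}^{3} C(3,i) p^i (1−p)^{3−i} with p = 0.92
C(3,2)·0.92^2·0.08^1 = 0.203136
C(3,3)·0.92^3·0.08^0 = 0.778688
Sum = 0.9818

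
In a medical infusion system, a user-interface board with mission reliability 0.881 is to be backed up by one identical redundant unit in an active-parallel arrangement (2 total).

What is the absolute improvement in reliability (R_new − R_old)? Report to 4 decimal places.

R_before = 0.881
R_after = 1 − (1 − 0.881)^2 = 0.9858
ΔR = 0.9858 − 0.881 = 0.1048

0.1048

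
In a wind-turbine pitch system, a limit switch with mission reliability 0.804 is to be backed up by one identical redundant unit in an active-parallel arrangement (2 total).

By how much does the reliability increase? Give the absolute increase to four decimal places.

0.1576

R_before = 0.804
R_after = 1 − (1 − 0.804)^2 = 0.9616
ΔR = 0.9616 − 0.804 = 0.1576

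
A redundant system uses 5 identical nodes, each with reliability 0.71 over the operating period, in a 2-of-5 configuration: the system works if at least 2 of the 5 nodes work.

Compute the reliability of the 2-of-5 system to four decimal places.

R = Σ_{i=2}^{5} C(5,i) p^i (1−p)^{5−i} with p = 0.71
C(5,2)·0.71^2·0.29^3 = 0.122945
C(5,3)·0.71^3·0.29^2 = 0.301003
C(5,4)·0.71^4·0.29^1 = 0.368469
C(5,5)·0.71^5·0.29^0 = 0.180423
Sum = 0.9728

0.9728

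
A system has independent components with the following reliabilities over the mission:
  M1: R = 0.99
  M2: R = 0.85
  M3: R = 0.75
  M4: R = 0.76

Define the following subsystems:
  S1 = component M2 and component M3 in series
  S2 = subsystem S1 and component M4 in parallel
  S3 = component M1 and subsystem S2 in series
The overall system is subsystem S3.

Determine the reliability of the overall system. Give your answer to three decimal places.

Series (M2 and M3): 0.85000 × 0.75000 = 0.63750
Parallel ([0.63750] and M4): 1 − (1 − 0.63750)(1 − 0.76000) = 0.91300
Series (M1 and [0.91300]): 0.99000 × 0.91300 = 0.904

0.904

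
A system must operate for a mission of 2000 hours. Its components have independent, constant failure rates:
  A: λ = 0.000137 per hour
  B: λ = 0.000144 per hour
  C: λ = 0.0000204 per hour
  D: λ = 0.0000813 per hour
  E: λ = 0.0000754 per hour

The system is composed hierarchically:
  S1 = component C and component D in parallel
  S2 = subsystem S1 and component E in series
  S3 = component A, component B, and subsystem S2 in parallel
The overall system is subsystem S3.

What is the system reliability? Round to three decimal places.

R(A) = exp(−0.000137 × 2000) = 0.76033
R(B) = exp(−0.000144 × 2000) = 0.74976
R(C) = exp(−0.0000204 × 2000) = 0.96002
R(D) = exp(−0.0000813 × 2000) = 0.84993
R(E) = exp(−0.0000754 × 2000) = 0.86002
Parallel (C and D): 1 − (1 − 0.96002)(1 − 0.84993) = 0.99400
Series ([0.99400] and E): 0.99400 × 0.86002 = 0.85486
Parallel (A, B, and [0.85486]): 1 − (1 − 0.76033)(1 − 0.74976)(1 − 0.85486) = 0.991

0.991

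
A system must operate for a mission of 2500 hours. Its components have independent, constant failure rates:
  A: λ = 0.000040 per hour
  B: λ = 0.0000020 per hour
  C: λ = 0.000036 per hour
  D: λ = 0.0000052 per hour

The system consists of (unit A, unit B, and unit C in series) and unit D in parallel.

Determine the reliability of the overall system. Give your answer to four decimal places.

R(A) = exp(−0.000040 × 2500) = 0.904837
R(B) = exp(−0.0000020 × 2500) = 0.995012
R(C) = exp(−0.000036 × 2500) = 0.913931
R(D) = exp(−0.0000052 × 2500) = 0.987084
Series (A, B, and C): 0.904837 × 0.995012 × 0.913931 = 0.822834
Parallel ([0.822834] and D): 1 − (1 − 0.822834)(1 − 0.987084) = 0.9977

0.9977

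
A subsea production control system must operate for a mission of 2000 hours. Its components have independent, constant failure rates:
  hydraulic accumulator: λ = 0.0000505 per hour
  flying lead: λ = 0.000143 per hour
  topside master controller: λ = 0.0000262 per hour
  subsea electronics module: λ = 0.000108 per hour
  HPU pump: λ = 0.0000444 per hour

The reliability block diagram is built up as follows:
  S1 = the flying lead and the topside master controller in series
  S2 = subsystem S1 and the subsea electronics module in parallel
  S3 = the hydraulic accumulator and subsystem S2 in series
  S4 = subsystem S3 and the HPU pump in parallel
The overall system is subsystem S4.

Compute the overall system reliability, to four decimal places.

0.9876

R(hydraulic accumulator) = exp(−0.0000505 × 2000) = 0.903933
R(flying lead) = exp(−0.000143 × 2000) = 0.751263
R(topside master controller) = exp(−0.0000262 × 2000) = 0.948949
R(subsea electronics module) = exp(−0.000108 × 2000) = 0.805735
R(HPU pump) = exp(−0.0000444 × 2000) = 0.915029
Series (flying lead and topside master controller): 0.751263 × 0.948949 = 0.712910
Parallel ([0.712910] and subsea electronics module): 1 − (1 − 0.712910)(1 − 0.805735) = 0.944228
Series (hydraulic accumulator and [0.944228]): 0.903933 × 0.944228 = 0.853519
Parallel ([0.853519] and HPU pump): 1 − (1 − 0.853519)(1 − 0.915029) = 0.9876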